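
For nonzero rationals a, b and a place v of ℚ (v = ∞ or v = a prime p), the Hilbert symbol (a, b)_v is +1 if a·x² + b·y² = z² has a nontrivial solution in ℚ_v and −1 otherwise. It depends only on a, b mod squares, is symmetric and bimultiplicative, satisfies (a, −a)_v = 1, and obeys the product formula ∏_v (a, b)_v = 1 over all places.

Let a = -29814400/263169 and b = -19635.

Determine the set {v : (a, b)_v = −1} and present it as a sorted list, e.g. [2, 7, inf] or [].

Mod squares: a ≡ -154, b ≡ -19635. Check v ∈ {∞, 2, 3, 5, 7, 11, 17, 19}.
v=∞: -154 < 0 and -19635 < 0  ⇒  (a,b)_∞ = -1.
v=2: v_2(a)=7, v_2(b)=0; units ≡ 3, 5 (mod 8); ε·ε+αω+βω = 1·0+7·1+0·1 ≡ 1  ⇒  (a,b)_2 = -1.
v=5: a=5^2·(≡1), b=5^1·(≡3) mod 5; (1|5)=+1, (3|5)=-1; (−1)^{2·1·2}·(+1)^1·(-1)^2 = +1.
v=3: a=3^-6·(≡2), b=3^1·(≡1) mod 3; (2|3)=-1, (1|3)=+1; (−1)^{-6·1·1}·(-1)^1·(+1)^-6 = -1.
v=7: a=7^1·(≡5), b=7^1·(≡2) mod 7; (5|7)=-1, (2|7)=+1; (−1)^{1·1·3}·(-1)^1·(+1)^1 = +1.
v=11: a=11^3·(≡8), b=11^1·(≡8) mod 11; (8|11)=-1, (8|11)=-1; (−1)^{3·1·5}·(-1)^1·(-1)^3 = -1.
v=19: a=19^-2·(≡11), b=19^0·(≡11) mod 19; (11|19)=+1, (11|19)=+1; (−1)^{-2·0·9}·(+1)^0·(+1)^-2 = +1.
v=17: a=17^0·(≡9), b=17^1·(≡1) mod 17; (9|17)=+1, (1|17)=+1; (−1)^{0·1·8}·(+1)^1·(+1)^0 = +1.
|Ram(-154, -19635)| = 4, even; anisotropic at {2, 3, 11, ∞}.

[2, 3, 11, inf]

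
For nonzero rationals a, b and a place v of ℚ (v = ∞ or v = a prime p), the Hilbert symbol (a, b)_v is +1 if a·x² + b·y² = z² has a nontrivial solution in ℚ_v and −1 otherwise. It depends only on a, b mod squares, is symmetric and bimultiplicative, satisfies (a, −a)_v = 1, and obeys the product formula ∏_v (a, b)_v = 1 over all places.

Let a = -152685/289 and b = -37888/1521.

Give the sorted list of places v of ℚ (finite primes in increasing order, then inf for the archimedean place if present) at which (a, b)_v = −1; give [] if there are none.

(a, b) ≡ (-1885, -37) mod (ℚ^×)²; places V = {2, 3, 5, 13, 17, 29, 37, ∞}.
(a,b)_17: α=-2, u≡9; β=0, v≡7 (mod 17); (9|17)=+1, (7|17)=-1; sign (−1)^0·+1^0·-1^-2 = +1.
(a,b)_∞: sgn(-1885)=−, sgn(-37)=−, so -1.
(a,b)_37: α=0, u≡35; β=1, v≡3 (mod 37); (35|37)=-1, (3|37)=+1; sign (−1)^0·-1^1·+1^0 = -1.
(a,b)_13: α=1, u≡11; β=-2, v≡8 (mod 13); (11|13)=-1, (8|13)=-1; sign (−1)^0·-1^-2·-1^1 = -1.
(a,b)_2: α=0, β=10; u≡3, v≡3 (mod 8); ε(u)ε(v)=1·1, αω(v)=0·1, βω(u)=10·1; sum ≡ 1  ⇒  -1.
(a,b)_5: α=1, u≡2; β=0, v≡2 (mod 5); (2|5)=-1, (2|5)=-1; sign (−1)^0·-1^0·-1^1 = -1.
(a,b)_3: α=4, u≡2; β=-2, v≡2 (mod 3); (2|3)=-1, (2|3)=-1; sign (−1)^0·-1^-2·-1^4 = +1.
(a,b)_29: α=1, u≡16; β=0, v≡19 (mod 29); (16|29)=+1, (19|29)=-1; sign (−1)^0·+1^0·-1^1 = -1.
(-1885, -37 / ℚ) ramifies at {2, 5, 13, 29, 37, ∞}: a division algebra.

[2, 5, 13, 29, 37, inf]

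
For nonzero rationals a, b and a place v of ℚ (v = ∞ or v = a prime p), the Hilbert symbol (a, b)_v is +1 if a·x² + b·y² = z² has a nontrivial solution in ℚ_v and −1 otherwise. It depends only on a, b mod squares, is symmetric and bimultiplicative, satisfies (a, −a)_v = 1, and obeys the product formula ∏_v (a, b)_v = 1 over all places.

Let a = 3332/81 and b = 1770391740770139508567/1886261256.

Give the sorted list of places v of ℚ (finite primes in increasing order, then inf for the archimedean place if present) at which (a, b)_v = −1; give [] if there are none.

(a, b) ≡ (17, 462) mod (ℚ^×)²; places V = {2, 3, 7, 11, 13, 17, 41, 43, ∞}.
(a,b)_11: α=0, u≡8; β=-3, v≡9 (mod 11); (8|11)=-1, (9|11)=+1; sign (−1)^0·-1^-3·+1^0 = -1.
(a,b)_7: α=2, u≡3; β=9, v≡5 (mod 7); (3|7)=-1, (5|7)=-1; sign (−1)^0·-1^9·-1^2 = -1.
(a,b)_2: α=2, β=-3; u≡1, v≡7 (mod 8); ε(u)ε(v)=0·1, αω(v)=2·0, βω(u)=-3·0; sum ≡ 0  ⇒  +1.
(a,b)_13: α=0, u≡10; β=2, v≡5 (mod 13); (10|13)=+1, (5|13)=-1; sign (−1)^0·+1^2·-1^0 = +1.
(a,b)_17: α=1, u≡2; β=4, v≡7 (mod 17); (2|17)=+1, (7|17)=-1; sign (−1)^0·+1^4·-1^1 = -1.
(a,b)_43: α=0, u≡13; β=2, v≡5 (mod 43); (13|43)=+1, (5|43)=-1; sign (−1)^0·+1^2·-1^0 = +1.
(a,b)_∞: sgn(17)=+, sgn(462)=+, so +1.
(a,b)_41: α=0, u≡30; β=2, v≡14 (mod 41); (30|41)=-1, (14|41)=-1; sign (−1)^0·-1^2·-1^0 = +1.
(a,b)_3: α=-4, u≡2; β=-11, v≡1 (mod 3); (2|3)=-1, (1|3)=+1; sign (−1)^0·-1^-11·+1^-4 = -1.
(17, 462 / ℚ) ramifies at {3, 7, 11, 17}: a division algebra.

[3, 7, 11, 17]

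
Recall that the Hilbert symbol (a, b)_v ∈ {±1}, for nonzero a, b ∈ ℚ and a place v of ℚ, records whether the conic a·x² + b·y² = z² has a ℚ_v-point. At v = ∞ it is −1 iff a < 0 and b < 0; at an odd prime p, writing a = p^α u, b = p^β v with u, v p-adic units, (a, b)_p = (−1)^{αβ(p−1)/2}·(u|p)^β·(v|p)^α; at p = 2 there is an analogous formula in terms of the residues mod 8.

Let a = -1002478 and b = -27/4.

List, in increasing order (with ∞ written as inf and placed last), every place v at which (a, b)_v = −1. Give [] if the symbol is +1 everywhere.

[2, 3, 23, inf]

(a, b) ≡ (-1002478, -3) mod (ℚ^×)²; places V = {2, 3, 19, 23, 31, 37, ∞}.
(a,b)_37: α=1, u≡27; β=0, v≡21 (mod 37); (27|37)=+1, (21|37)=+1; sign (−1)^0·+1^0·+1^1 = +1.
(a,b)_31: α=1, u≡26; β=0, v≡1 (mod 31); (26|31)=-1, (1|31)=+1; sign (−1)^0·-1^0·+1^1 = +1.
(a,b)_23: α=1, u≡22; β=0, v≡22 (mod 23); (22|23)=-1, (22|23)=-1; sign (−1)^0·-1^0·-1^1 = -1.
(a,b)_3: α=0, u≡2; β=3, v≡2 (mod 3); (2|3)=-1, (2|3)=-1; sign (−1)^0·-1^3·-1^0 = -1.
(a,b)_2: α=1, β=-2; u≡1, v≡5 (mod 8); ε(u)ε(v)=0·0, αω(v)=1·1, βω(u)=-2·0; sum ≡ 1  ⇒  -1.
(a,b)_∞: sgn(-1002478)=−, sgn(-3)=−, so -1.
(a,b)_19: α=1, u≡1; β=0, v≡17 (mod 19); (1|19)=+1, (17|19)=+1; sign (−1)^0·+1^0·+1^1 = +1.
Ram(-1002478, -3) = {2, 3, 23, ∞}; no ℚ_2-point on the conic.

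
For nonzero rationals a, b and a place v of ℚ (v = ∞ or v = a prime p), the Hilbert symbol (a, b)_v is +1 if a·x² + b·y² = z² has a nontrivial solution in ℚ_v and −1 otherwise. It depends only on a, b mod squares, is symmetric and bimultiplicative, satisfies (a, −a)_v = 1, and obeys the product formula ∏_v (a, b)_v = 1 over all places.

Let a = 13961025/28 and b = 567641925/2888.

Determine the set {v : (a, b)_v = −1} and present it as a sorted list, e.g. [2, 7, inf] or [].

[41, 53]

(a, b) ≡ (434343, 560634) mod (ℚ^×)²; places V = {2, 3, 5, 7, 13, 19, 37, 41, 43, 53, ∞}.
(a,b)_2: α=-2, β=-3; u≡7, v≡5 (mod 8); ε(u)ε(v)=1·0, αω(v)=-2·1, βω(u)=-3·0; sum ≡ 0  ⇒  +1.
(a,b)_41: α=0, u≡29; β=1, v≡23 (mod 41); (29|41)=-1, (23|41)=+1; sign (−1)^0·-1^1·+1^0 = -1.
(a,b)_19: α=0, u≡8; β=-2, v≡9 (mod 19); (8|19)=-1, (9|19)=+1; sign (−1)^0·-1^-2·+1^0 = +1.
(a,b)_43: α=1, u≡27; β=1, v≡21 (mod 43); (27|43)=-1, (21|43)=+1; sign (−1)^1·-1^1·+1^1 = +1.
(a,b)_7: α=-1, u≡2; β=0, v≡1 (mod 7); (2|7)=+1, (1|7)=+1; sign (−1)^0·+1^0·+1^-1 = +1.
(a,b)_5: α=2, u≡2; β=2, v≡4 (mod 5); (2|5)=-1, (4|5)=+1; sign (−1)^0·-1^2·+1^2 = +1.
(a,b)_37: α=1, u≡33; β=0, v≡12 (mod 37); (33|37)=+1, (12|37)=+1; sign (−1)^0·+1^0·+1^1 = +1.
(a,b)_13: α=1, u≡4; β=0, v≡3 (mod 13); (4|13)=+1, (3|13)=+1; sign (−1)^0·+1^0·+1^1 = +1.
(a,b)_53: α=0, u≡20; β=1, v≡30 (mod 53); (20|53)=-1, (30|53)=-1; sign (−1)^0·-1^1·-1^0 = -1.
(a,b)_∞: sgn(434343)=+, sgn(560634)=+, so +1.
(a,b)_3: α=3, u≡1; β=5, v≡2 (mod 3); (1|3)=+1, (2|3)=-1; sign (−1)^1·+1^5·-1^3 = +1.
(434343, 560634 / ℚ) ramifies at {41, 53}: a division algebra.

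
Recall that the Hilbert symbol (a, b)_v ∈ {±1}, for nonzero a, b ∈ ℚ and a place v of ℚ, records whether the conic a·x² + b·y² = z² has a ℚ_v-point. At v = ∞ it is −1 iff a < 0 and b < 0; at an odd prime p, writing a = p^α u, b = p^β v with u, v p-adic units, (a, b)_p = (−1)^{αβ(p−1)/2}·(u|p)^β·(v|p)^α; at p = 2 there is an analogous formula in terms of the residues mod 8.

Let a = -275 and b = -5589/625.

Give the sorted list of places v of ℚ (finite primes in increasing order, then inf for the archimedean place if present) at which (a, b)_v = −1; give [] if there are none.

Mod squares: a ≡ -11, b ≡ -69. Check v ∈ {∞, 2, 3, 5, 11, 23}.
v=3: a=3^0·(≡1), b=3^5·(≡1) mod 3; (1|3)=+1, (1|3)=+1; (−1)^{0·5·1}·(+1)^5·(+1)^0 = +1.
v=∞: -11 < 0 and -69 < 0  ⇒  (a,b)_∞ = -1.
v=2: v_2(a)=0, v_2(b)=0; units ≡ 5, 3 (mod 8); ε·ε+αω+βω = 0·1+0·1+0·1 ≡ 0  ⇒  (a,b)_2 = +1.
v=11: a=11^1·(≡8), b=11^0·(≡6) mod 11; (8|11)=-1, (6|11)=-1; (−1)^{1·0·5}·(-1)^0·(-1)^1 = -1.
v=23: a=23^0·(≡1), b=23^1·(≡14) mod 23; (1|23)=+1, (14|23)=-1; (−1)^{0·1·11}·(+1)^1·(-1)^0 = +1.
v=5: a=5^2·(≡4), b=5^-4·(≡1) mod 5; (4|5)=+1, (1|5)=+1; (−1)^{2·-4·2}·(+1)^-4·(+1)^2 = +1.
(-11, -69 / ℚ) ramifies at {11, ∞}: a division algebra.

[11, inf]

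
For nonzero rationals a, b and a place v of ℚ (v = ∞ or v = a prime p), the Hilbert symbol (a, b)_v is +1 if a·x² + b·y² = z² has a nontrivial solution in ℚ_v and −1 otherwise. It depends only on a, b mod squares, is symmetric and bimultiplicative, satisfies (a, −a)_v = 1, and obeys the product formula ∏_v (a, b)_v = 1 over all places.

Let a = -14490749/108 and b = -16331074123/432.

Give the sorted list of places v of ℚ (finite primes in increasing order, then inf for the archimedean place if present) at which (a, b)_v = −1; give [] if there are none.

[7, 19, 23, inf]

(a, b) ≡ (-150423, -3459729) mod (ℚ^×)²; places V = {2, 3, 7, 13, 17, 19, 23, 29, ∞}.
(a,b)_23: α=0, u≡15; β=1, v≡17 (mod 23); (15|23)=-1, (17|23)=-1; sign (−1)^0·-1^1·-1^0 = -1.
(a,b)_2: α=-2, β=-4; u≡1, v≡7 (mod 8); ε(u)ε(v)=0·1, αω(v)=-2·0, βω(u)=-4·0; sum ≡ 0  ⇒  +1.
(a,b)_∞: sgn(-150423)=−, sgn(-3459729)=−, so -1.
(a,b)_13: α=1, u≡3; β=1, v≡10 (mod 13); (3|13)=+1, (10|13)=+1; sign (−1)^0·+1^1·+1^1 = +1.
(a,b)_17: α=2, u≡10; β=2, v≡4 (mod 17); (10|17)=-1, (4|17)=+1; sign (−1)^0·-1^2·+1^2 = +1.
(a,b)_3: α=-3, u≡1; β=-3, v≡2 (mod 3); (1|3)=+1, (2|3)=-1; sign (−1)^1·+1^-3·-1^-3 = +1.
(a,b)_29: α=1, u≡5; β=1, v≡24 (mod 29); (5|29)=+1, (24|29)=+1; sign (−1)^0·+1^1·+1^1 = +1.
(a,b)_7: α=1, u≡1; β=3, v≡4 (mod 7); (1|7)=+1, (4|7)=+1; sign (−1)^1·+1^3·+1^1 = -1.
(a,b)_19: α=1, u≡5; β=1, v≡17 (mod 19); (5|19)=+1, (17|19)=+1; sign (−1)^1·+1^1·+1^1 = -1.
(-150423, -3459729 / ℚ) ramifies at {7, 19, 23, ∞}: a division algebra.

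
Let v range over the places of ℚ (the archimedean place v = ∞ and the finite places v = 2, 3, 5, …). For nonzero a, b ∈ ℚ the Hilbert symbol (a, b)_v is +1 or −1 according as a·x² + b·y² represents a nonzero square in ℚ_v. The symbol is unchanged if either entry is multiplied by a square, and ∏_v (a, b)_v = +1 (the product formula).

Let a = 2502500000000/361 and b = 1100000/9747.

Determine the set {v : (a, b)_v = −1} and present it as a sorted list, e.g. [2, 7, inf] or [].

Mod squares: a ≡ 1001, b ≡ 330. Check v ∈ {∞, 2, 3, 5, 7, 11, 13, 19}.
v=13: a=13^1·(≡10), b=13^0·(≡7) mod 13; (10|13)=+1, (7|13)=-1; (−1)^{1·0·6}·(+1)^0·(-1)^1 = -1.
v=3: a=3^0·(≡2), b=3^-3·(≡2) mod 3; (2|3)=-1, (2|3)=-1; (−1)^{0·-3·1}·(-1)^-3·(-1)^0 = -1.
v=19: a=19^-2·(≡15), b=19^-2·(≡16) mod 19; (15|19)=-1, (16|19)=+1; (−1)^{-2·-2·9}·(-1)^-2·(+1)^-2 = +1.
v=2: v_2(a)=8, v_2(b)=5; units ≡ 1, 5 (mod 8); ε·ε+αω+βω = 0·0+8·1+5·0 ≡ 0  ⇒  (a,b)_2 = +1.
v=7: a=7^1·(≡6), b=7^0·(≡2) mod 7; (6|7)=-1, (2|7)=+1; (−1)^{1·0·3}·(-1)^0·(+1)^1 = +1.
v=11: a=11^1·(≡1), b=11^1·(≡10) mod 11; (1|11)=+1, (10|11)=-1; (−1)^{1·1·5}·(+1)^1·(-1)^1 = +1.
v=5: a=5^10·(≡1), b=5^5·(≡1) mod 5; (1|5)=+1, (1|5)=+1; (−1)^{10·5·2}·(+1)^5·(+1)^10 = +1.
v=∞: 1001 > 0 and 330 > 0  ⇒  (a,b)_∞ = +1.
Ram(1001, 330) = {3, 13}; no ℚ_3-point on the conic.

[3, 13]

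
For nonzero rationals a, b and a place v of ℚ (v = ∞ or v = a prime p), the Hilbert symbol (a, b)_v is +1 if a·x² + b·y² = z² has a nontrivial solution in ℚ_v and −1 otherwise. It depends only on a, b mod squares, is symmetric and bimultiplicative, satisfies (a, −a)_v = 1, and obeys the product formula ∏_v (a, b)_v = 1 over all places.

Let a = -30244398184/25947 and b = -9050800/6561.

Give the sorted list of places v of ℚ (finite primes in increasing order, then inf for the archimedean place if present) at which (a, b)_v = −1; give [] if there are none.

[2, 3, 17, inf]

(a, b) ≡ (-462, -187) mod (ℚ^×)²; places V = {2, 3, 5, 7, 11, 13, 17, 31, ∞}.
(a,b)_13: α=2, u≡11; β=0, v≡11 (mod 13); (11|13)=-1, (11|13)=-1; sign (−1)^0·-1^0·-1^2 = +1.
(a,b)_11: α=3, u≡6; β=3, v≡4 (mod 11); (6|11)=-1, (4|11)=+1; sign (−1)^1·-1^3·+1^3 = +1.
(a,b)_7: α=5, u≡4; β=0, v≡2 (mod 7); (4|7)=+1, (2|7)=+1; sign (−1)^0·+1^0·+1^5 = +1.
(a,b)_17: α=0, u≡3; β=1, v≡11 (mod 17); (3|17)=-1, (11|17)=-1; sign (−1)^0·-1^1·-1^0 = -1.
(a,b)_5: α=0, u≡3; β=2, v≡3 (mod 5); (3|5)=-1, (3|5)=-1; sign (−1)^0·-1^2·-1^0 = +1.
(a,b)_3: α=-3, u≡2; β=-8, v≡2 (mod 3); (2|3)=-1, (2|3)=-1; sign (−1)^0·-1^-8·-1^-3 = -1.
(a,b)_2: α=3, β=4; u≡1, v≡5 (mod 8); ε(u)ε(v)=0·0, αω(v)=3·1, βω(u)=4·0; sum ≡ 1  ⇒  -1.
(a,b)_31: α=-2, u≡30; β=0, v≡29 (mod 31); (30|31)=-1, (29|31)=-1; sign (−1)^0·-1^0·-1^-2 = +1.
(a,b)_∞: sgn(-462)=−, sgn(-187)=−, so -1.
(-462, -187 / ℚ) ramifies at {2, 3, 17, ∞}: a division algebra.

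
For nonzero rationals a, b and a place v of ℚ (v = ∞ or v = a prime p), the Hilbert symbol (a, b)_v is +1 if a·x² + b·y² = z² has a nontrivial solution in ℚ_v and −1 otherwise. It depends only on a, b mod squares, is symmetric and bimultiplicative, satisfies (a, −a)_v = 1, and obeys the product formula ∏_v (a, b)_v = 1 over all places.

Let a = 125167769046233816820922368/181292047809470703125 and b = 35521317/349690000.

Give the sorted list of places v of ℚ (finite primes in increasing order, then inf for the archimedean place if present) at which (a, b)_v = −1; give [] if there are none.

[2, 5]

Mod squares: a ≡ 390, b ≡ 13. Check v ∈ {∞, 2, 3, 5, 7, 11, 13, 17, 19, 29, 37, 53}.
v=∞: 390 > 0 and 13 > 0  ⇒  (a,b)_∞ = +1.
v=13: a=13^3·(≡1), b=13^1·(≡3) mod 13; (1|13)=+1, (3|13)=+1; (−1)^{3·1·6}·(+1)^1·(+1)^3 = +1.
v=7: a=7^2·(≡3), b=7^0·(≡3) mod 7; (3|7)=-1, (3|7)=-1; (−1)^{2·0·3}·(-1)^0·(-1)^2 = +1.
v=2: v_2(a)=11, v_2(b)=-4; units ≡ 3, 5 (mod 8); ε·ε+αω+βω = 1·0+11·1+-4·1 ≡ 1  ⇒  (a,b)_2 = -1.
v=29: a=29^2·(≡7), b=29^2·(≡4) mod 29; (7|29)=+1, (4|29)=+1; (−1)^{2·2·14}·(+1)^2·(+1)^2 = +1.
v=3: a=3^15·(≡1), b=3^2·(≡1) mod 3; (1|3)=+1, (1|3)=+1; (−1)^{15·2·1}·(+1)^2·(+1)^15 = +1.
v=17: a=17^-6·(≡2), b=17^-2·(≡9) mod 17; (2|17)=+1, (9|17)=+1; (−1)^{-6·-2·8}·(+1)^-2·(+1)^-6 = +1.
v=5: a=5^-9·(≡2), b=5^-4·(≡3) mod 5; (2|5)=-1, (3|5)=-1; (−1)^{-9·-4·2}·(-1)^-4·(-1)^-9 = -1.
v=19: a=19^6·(≡13), b=19^2·(≡14) mod 19; (13|19)=-1, (14|19)=-1; (−1)^{6·2·9}·(-1)^2·(-1)^6 = +1.
v=37: a=37^-2·(≡20), b=37^0·(≡32) mod 37; (20|37)=-1, (32|37)=-1; (−1)^{-2·0·18}·(-1)^0·(-1)^-2 = +1.
v=53: a=53^-2·(≡31), b=53^0·(≡1) mod 53; (31|53)=-1, (1|53)=+1; (−1)^{-2·0·26}·(-1)^0·(+1)^-2 = +1.
v=11: a=11^0·(≡5), b=11^-2·(≡6) mod 11; (5|11)=+1, (6|11)=-1; (−1)^{0·-2·5}·(+1)^-2·(-1)^0 = +1.
Ram(390, 13) = {2, 5}; no ℚ_2-point on the conic.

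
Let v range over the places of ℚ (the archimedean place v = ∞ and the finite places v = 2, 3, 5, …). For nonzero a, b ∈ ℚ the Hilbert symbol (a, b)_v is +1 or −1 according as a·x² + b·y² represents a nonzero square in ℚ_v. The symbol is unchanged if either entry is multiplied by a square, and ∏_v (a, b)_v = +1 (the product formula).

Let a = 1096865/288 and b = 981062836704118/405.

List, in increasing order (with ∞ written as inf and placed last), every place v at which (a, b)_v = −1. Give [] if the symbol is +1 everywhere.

[5, 7, 31, 37]

Mod squares: a ≡ 370, b ≡ 700910. Check v ∈ {∞, 2, 3, 5, 7, 11, 17, 19, 31, 37}.
v=5: a=5^1·(≡1), b=5^-1·(≡3) mod 5; (1|5)=+1, (3|5)=-1; (−1)^{1·-1·2}·(+1)^-1·(-1)^1 = -1.
v=7: a=7^2·(≡6), b=7^3·(≡4) mod 7; (6|7)=-1, (4|7)=+1; (−1)^{2·3·3}·(-1)^3·(+1)^2 = -1.
v=∞: 370 > 0 and 700910 > 0  ⇒  (a,b)_∞ = +1.
v=2: v_2(a)=-5, v_2(b)=1; units ≡ 1, 7 (mod 8); ε·ε+αω+βω = 0·1+-5·0+1·0 ≡ 0  ⇒  (a,b)_2 = +1.
v=11: a=11^2·(≡6), b=11^0·(≡4) mod 11; (6|11)=-1, (4|11)=+1; (−1)^{2·0·5}·(-1)^0·(+1)^2 = +1.
v=19: a=19^0·(≡11), b=19^3·(≡6) mod 19; (11|19)=+1, (6|19)=+1; (−1)^{0·3·9}·(+1)^3·(+1)^0 = +1.
v=17: a=17^0·(≡9), b=17^3·(≡7) mod 17; (9|17)=+1, (7|17)=-1; (−1)^{0·3·8}·(+1)^3·(-1)^0 = +1.
v=31: a=31^0·(≡6), b=31^1·(≡22) mod 31; (6|31)=-1, (22|31)=-1; (−1)^{0·1·15}·(-1)^1·(-1)^0 = -1.
v=3: a=3^-2·(≡1), b=3^-4·(≡2) mod 3; (1|3)=+1, (2|3)=-1; (−1)^{-2·-4·1}·(+1)^-4·(-1)^-2 = +1.
v=37: a=37^1·(≡36), b=37^2·(≡14) mod 37; (36|37)=+1, (14|37)=-1; (−1)^{1·2·18}·(+1)^2·(-1)^1 = -1.
(370, 700910 / ℚ) ramifies at {5, 7, 31, 37}: a division algebra.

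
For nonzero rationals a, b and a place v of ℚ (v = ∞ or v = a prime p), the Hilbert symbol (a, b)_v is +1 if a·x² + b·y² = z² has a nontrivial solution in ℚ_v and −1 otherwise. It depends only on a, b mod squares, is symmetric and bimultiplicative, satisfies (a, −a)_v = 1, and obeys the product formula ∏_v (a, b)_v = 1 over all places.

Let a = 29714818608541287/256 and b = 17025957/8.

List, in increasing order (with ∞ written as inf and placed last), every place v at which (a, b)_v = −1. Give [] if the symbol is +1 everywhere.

(a, b) ≡ (23, 420394) mod (ℚ^×)²; places V = {2, 3, 13, 19, 23, 37, ∞}.
(a,b)_2: α=-8, β=-3; u≡7, v≡5 (mod 8); ε(u)ε(v)=1·0, αω(v)=-8·1, βω(u)=-3·0; sum ≡ 0  ⇒  +1.
(a,b)_∞: sgn(23)=+, sgn(420394)=+, so +1.
(a,b)_13: α=2, u≡1; β=1, v≡7 (mod 13); (1|13)=+1, (7|13)=-1; sign (−1)^0·+1^1·-1^2 = +1.
(a,b)_3: α=4, u≡2; β=4, v≡1 (mod 3); (2|3)=-1, (1|3)=+1; sign (−1)^0·-1^4·+1^4 = +1.
(a,b)_23: α=3, u≡2; β=1, v≡12 (mod 23); (2|23)=+1, (12|23)=+1; sign (−1)^1·+1^1·+1^3 = -1.
(a,b)_37: α=2, u≡23; β=1, v≡36 (mod 37); (23|37)=-1, (36|37)=+1; sign (−1)^0·-1^1·+1^2 = -1.
(a,b)_19: α=4, u≡7; β=1, v≡15 (mod 19); (7|19)=+1, (15|19)=-1; sign (−1)^0·+1^1·-1^4 = +1.
|Ram(23, 420394)| = 2, even; anisotropic at {23, 37}.

[23, 37]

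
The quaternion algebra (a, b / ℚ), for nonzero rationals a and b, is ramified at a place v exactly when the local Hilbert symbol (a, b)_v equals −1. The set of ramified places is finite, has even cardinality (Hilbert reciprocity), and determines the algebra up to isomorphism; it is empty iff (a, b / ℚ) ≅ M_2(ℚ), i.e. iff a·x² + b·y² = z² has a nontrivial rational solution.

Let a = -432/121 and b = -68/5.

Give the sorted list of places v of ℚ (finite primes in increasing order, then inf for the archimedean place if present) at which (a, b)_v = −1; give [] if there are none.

[3, 5, 17, inf]

(a, b) ≡ (-3, -85) mod (ℚ^×)²; places V = {2, 3, 5, 11, 17, ∞}.
(a,b)_∞: sgn(-3)=−, sgn(-85)=−, so -1.
(a,b)_17: α=0, u≡5; β=1, v≡6 (mod 17); (5|17)=-1, (6|17)=-1; sign (−1)^0·-1^1·-1^0 = -1.
(a,b)_3: α=3, u≡2; β=0, v≡2 (mod 3); (2|3)=-1, (2|3)=-1; sign (−1)^0·-1^0·-1^3 = -1.
(a,b)_11: α=-2, u≡8; β=0, v≡4 (mod 11); (8|11)=-1, (4|11)=+1; sign (−1)^0·-1^0·+1^-2 = +1.
(a,b)_2: α=4, β=2; u≡5, v≡3 (mod 8); ε(u)ε(v)=0·1, αω(v)=4·1, βω(u)=2·1; sum ≡ 0  ⇒  +1.
(a,b)_5: α=0, u≡3; β=-1, v≡2 (mod 5); (3|5)=-1, (2|5)=-1; sign (−1)^0·-1^-1·-1^0 = -1.
Ram(-3, -85) = {3, 5, 17, ∞}; no ℚ_3-point on the conic.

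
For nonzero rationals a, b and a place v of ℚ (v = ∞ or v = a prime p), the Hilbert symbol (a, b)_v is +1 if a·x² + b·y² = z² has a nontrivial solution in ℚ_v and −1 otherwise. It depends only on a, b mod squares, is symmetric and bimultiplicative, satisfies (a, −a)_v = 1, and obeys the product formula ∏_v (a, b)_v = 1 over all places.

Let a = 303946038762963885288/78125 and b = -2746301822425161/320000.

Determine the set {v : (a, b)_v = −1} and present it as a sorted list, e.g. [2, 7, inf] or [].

[3, 5, 7, 11]

(a, b) ≡ (4290, -2002) mod (ℚ^×)²; places V = {2, 3, 5, 7, 11, 13, ∞}.
(a,b)_7: α=4, u≡6; β=1, v≡2 (mod 7); (6|7)=-1, (2|7)=+1; sign (−1)^0·-1^1·+1^4 = -1.
(a,b)_2: α=3, β=-9; u≡1, v≡7 (mod 8); ε(u)ε(v)=0·1, αω(v)=3·0, βω(u)=-9·0; sum ≡ 0  ⇒  +1.
(a,b)_3: α=7, u≡2; β=8, v≡2 (mod 3); (2|3)=-1, (2|3)=-1; sign (−1)^0·-1^8·-1^7 = -1.
(a,b)_∞: sgn(4290)=+, sgn(-2002)=−, so +1.
(a,b)_13: α=5, u≡2; β=5, v≡8 (mod 13); (2|13)=-1, (8|13)=-1; sign (−1)^0·-1^5·-1^5 = +1.
(a,b)_11: α=7, u≡5; β=5, v≡9 (mod 11); (5|11)=+1, (9|11)=+1; sign (−1)^1·+1^5·+1^7 = -1.
(a,b)_5: α=-7, u≡3; β=-4, v≡2 (mod 5); (3|5)=-1, (2|5)=-1; sign (−1)^0·-1^-4·-1^-7 = -1.
(4290, -2002 / ℚ) ramifies at {3, 5, 7, 11}: a division algebra.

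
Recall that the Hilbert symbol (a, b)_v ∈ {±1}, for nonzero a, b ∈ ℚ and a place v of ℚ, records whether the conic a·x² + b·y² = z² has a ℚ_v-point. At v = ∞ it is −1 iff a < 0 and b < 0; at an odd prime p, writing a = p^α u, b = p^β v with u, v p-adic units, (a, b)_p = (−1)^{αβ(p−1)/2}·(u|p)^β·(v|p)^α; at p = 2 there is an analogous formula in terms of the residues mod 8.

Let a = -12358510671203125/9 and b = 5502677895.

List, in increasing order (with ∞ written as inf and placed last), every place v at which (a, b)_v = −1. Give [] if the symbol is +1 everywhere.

[2, 3, 5, 13]

(a, b) ≡ (-253, 838695) mod (ℚ^×)²; places V = {2, 3, 5, 11, 13, 17, 23, ∞}.
(a,b)_11: α=3, u≡8; β=1, v≡9 (mod 11); (8|11)=-1, (9|11)=+1; sign (−1)^1·-1^1·+1^3 = +1.
(a,b)_23: α=3, u≡9; β=1, v≡14 (mod 23); (9|23)=+1, (14|23)=-1; sign (−1)^1·+1^1·-1^3 = +1.
(a,b)_∞: sgn(-253)=−, sgn(838695)=+, so +1.
(a,b)_3: α=-2, u≡2; β=9, v≡1 (mod 3); (2|3)=-1, (1|3)=+1; sign (−1)^0·-1^9·+1^-2 = -1.
(a,b)_13: α=2, u≡7; β=1, v≡3 (mod 13); (7|13)=-1, (3|13)=+1; sign (−1)^0·-1^1·+1^2 = -1.
(a,b)_5: α=6, u≡2; β=1, v≡4 (mod 5); (2|5)=-1, (4|5)=+1; sign (−1)^0·-1^1·+1^6 = -1.
(a,b)_2: α=0, β=0; u≡3, v≡7 (mod 8); ε(u)ε(v)=1·1, αω(v)=0·0, βω(u)=0·1; sum ≡ 1  ⇒  -1.
(a,b)_17: α=2, u≡2; β=1, v≡16 (mod 17); (2|17)=+1, (16|17)=+1; sign (−1)^0·+1^1·+1^2 = +1.
|Ram(-253, 838695)| = 4, even; anisotropic at {2, 3, 5, 13}.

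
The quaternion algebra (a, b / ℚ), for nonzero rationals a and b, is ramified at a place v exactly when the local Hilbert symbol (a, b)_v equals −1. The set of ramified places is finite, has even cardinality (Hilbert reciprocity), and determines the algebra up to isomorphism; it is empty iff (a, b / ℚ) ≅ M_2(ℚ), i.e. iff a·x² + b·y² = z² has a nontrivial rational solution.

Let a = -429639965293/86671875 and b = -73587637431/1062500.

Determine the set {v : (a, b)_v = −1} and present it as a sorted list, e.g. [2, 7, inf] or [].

Mod squares: a ≡ -759, b ≡ -873103. Check v ∈ {∞, 2, 3, 5, 7, 11, 17, 19, 23, 29, 43}.
v=23: a=23^1·(≡4), b=23^1·(≡6) mod 23; (4|23)=+1, (6|23)=+1; (−1)^{1·1·11}·(+1)^1·(+1)^1 = -1.
v=19: a=19^0·(≡17), b=19^2·(≡4) mod 19; (17|19)=+1, (4|19)=+1; (−1)^{0·2·9}·(+1)^2·(+1)^0 = +1.
v=∞: -759 < 0 and -873103 < 0  ⇒  (a,b)_∞ = -1.
v=2: v_2(a)=0, v_2(b)=-2; units ≡ 1, 1 (mod 8); ε·ε+αω+βω = 0·0+0·0+-2·0 ≡ 0  ⇒  (a,b)_2 = +1.
v=29: a=29^4·(≡1), b=29^1·(≡6) mod 29; (1|29)=+1, (6|29)=+1; (−1)^{4·1·14}·(+1)^1·(+1)^4 = +1.
v=7: a=7^4·(≡2), b=7^3·(≡1) mod 7; (2|7)=+1, (1|7)=+1; (−1)^{4·3·3}·(+1)^3·(+1)^4 = +1.
v=3: a=3^-1·(≡2), b=3^4·(≡2) mod 3; (2|3)=-1, (2|3)=-1; (−1)^{-1·4·1}·(-1)^4·(-1)^-1 = -1.
v=11: a=11^1·(≡6), b=11^1·(≡9) mod 11; (6|11)=-1, (9|11)=+1; (−1)^{1·1·5}·(-1)^1·(+1)^1 = +1.
v=5: a=5^-6·(≡1), b=5^-6·(≡3) mod 5; (1|5)=+1, (3|5)=-1; (−1)^{-6·-6·2}·(+1)^-6·(-1)^-6 = +1.
v=43: a=43^-2·(≡10), b=43^0·(≡12) mod 43; (10|43)=+1, (12|43)=-1; (−1)^{-2·0·21}·(+1)^0·(-1)^-2 = +1.
v=17: a=17^0·(≡7), b=17^-1·(≡9) mod 17; (7|17)=-1, (9|17)=+1; (−1)^{0·-1·8}·(-1)^-1·(+1)^0 = -1.
|Ram(-759, -873103)| = 4, even; anisotropic at {3, 17, 23, ∞}.

[3, 17, 23, inf]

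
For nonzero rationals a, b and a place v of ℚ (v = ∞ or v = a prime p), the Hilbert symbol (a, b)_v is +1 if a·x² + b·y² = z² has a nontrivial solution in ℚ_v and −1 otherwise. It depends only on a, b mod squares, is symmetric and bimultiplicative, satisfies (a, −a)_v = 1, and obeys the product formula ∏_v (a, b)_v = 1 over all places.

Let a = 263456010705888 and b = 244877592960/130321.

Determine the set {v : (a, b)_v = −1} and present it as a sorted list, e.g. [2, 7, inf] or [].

[3, 5]

(a, b) ≡ (78, 2310) mod (ℚ^×)²; places V = {2, 3, 5, 7, 11, 13, 17, 19, ∞}.
(a,b)_2: α=5, β=7; u≡7, v≡3 (mod 8); ε(u)ε(v)=1·1, αω(v)=5·1, βω(u)=7·0; sum ≡ 0  ⇒  +1.
(a,b)_7: α=2, u≡1; β=1, v≡4 (mod 7); (1|7)=+1, (4|7)=+1; sign (−1)^0·+1^1·+1^2 = +1.
(a,b)_13: α=3, u≡2; β=2, v≡1 (mod 13); (2|13)=-1, (1|13)=+1; sign (−1)^0·-1^2·+1^3 = +1.
(a,b)_17: α=2, u≡12; β=0, v≡4 (mod 17); (12|17)=-1, (4|17)=+1; sign (−1)^0·-1^0·+1^2 = +1.
(a,b)_11: α=2, u≡9; β=3, v≡3 (mod 11); (9|11)=+1, (3|11)=+1; sign (−1)^0·+1^3·+1^2 = +1.
(a,b)_5: α=0, u≡3; β=1, v≡2 (mod 5); (3|5)=-1, (2|5)=-1; sign (−1)^0·-1^1·-1^0 = -1.
(a,b)_3: α=7, u≡2; β=5, v≡2 (mod 3); (2|3)=-1, (2|3)=-1; sign (−1)^1·-1^5·-1^7 = -1.
(a,b)_∞: sgn(78)=+, sgn(2310)=+, so +1.
(a,b)_19: α=0, u≡13; β=-4, v≡6 (mod 19); (13|19)=-1, (6|19)=+1; sign (−1)^0·-1^-4·+1^0 = +1.
Ram(78, 2310) = {3, 5}; no ℚ_3-point on the conic.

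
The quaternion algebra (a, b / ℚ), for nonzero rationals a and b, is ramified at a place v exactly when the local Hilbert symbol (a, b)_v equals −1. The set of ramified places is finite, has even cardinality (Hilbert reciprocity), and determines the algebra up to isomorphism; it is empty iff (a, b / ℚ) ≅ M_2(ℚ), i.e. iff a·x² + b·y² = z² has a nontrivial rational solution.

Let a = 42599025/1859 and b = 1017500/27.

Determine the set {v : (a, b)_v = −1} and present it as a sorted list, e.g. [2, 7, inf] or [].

(a, b) ≡ (2082619, 1221) mod (ℚ^×)²; places V = {2, 3, 5, 7, 11, 13, 17, 37, 43, ∞}.
(a,b)_11: α=-1, u≡10; β=1, v≡9 (mod 11); (10|11)=-1, (9|11)=+1; sign (−1)^1·-1^1·+1^-1 = +1.
(a,b)_7: α=1, u≡5; β=0, v≡6 (mod 7); (5|7)=-1, (6|7)=-1; sign (−1)^0·-1^0·-1^1 = -1.
(a,b)_13: α=-2, u≡6; β=0, v≡3 (mod 13); (6|13)=-1, (3|13)=+1; sign (−1)^0·-1^0·+1^-2 = +1.
(a,b)_43: α=1, u≡17; β=0, v≡14 (mod 43); (17|43)=+1, (14|43)=+1; sign (−1)^0·+1^0·+1^1 = +1.
(a,b)_5: α=2, u≡4; β=4, v≡4 (mod 5); (4|5)=+1, (4|5)=+1; sign (−1)^0·+1^4·+1^2 = +1.
(a,b)_∞: sgn(2082619)=+, sgn(1221)=+, so +1.
(a,b)_17: α=1, u≡7; β=0, v≡5 (mod 17); (7|17)=-1, (5|17)=-1; sign (−1)^0·-1^0·-1^1 = -1.
(a,b)_2: α=0, β=2; u≡3, v≡5 (mod 8); ε(u)ε(v)=1·0, αω(v)=0·1, βω(u)=2·1; sum ≡ 0  ⇒  +1.
(a,b)_3: α=2, u≡1; β=-3, v≡2 (mod 3); (1|3)=+1, (2|3)=-1; sign (−1)^0·+1^-3·-1^2 = +1.
(a,b)_37: α=1, u≡16; β=1, v≡25 (mod 37); (16|37)=+1, (25|37)=+1; sign (−1)^0·+1^1·+1^1 = +1.
Ram(2082619, 1221) = {7, 17}; no ℚ_7-point on the conic.

[7, 17]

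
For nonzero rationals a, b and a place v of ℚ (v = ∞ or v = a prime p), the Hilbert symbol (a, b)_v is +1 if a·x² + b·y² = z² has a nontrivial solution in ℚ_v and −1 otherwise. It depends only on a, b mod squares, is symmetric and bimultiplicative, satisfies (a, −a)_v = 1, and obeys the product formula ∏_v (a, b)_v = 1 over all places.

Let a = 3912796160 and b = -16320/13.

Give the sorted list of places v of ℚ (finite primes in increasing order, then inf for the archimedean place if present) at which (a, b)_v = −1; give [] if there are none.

[2, 3, 7, 19]

(a, b) ≡ (22610, -3315) mod (ℚ^×)²; places V = {2, 3, 5, 7, 13, 17, 19, ∞}.
(a,b)_7: α=1, u≡6; β=0, v≡3 (mod 7); (6|7)=-1, (3|7)=-1; sign (−1)^0·-1^0·-1^1 = -1.
(a,b)_17: α=1, u≡1; β=1, v≡2 (mod 17); (1|17)=+1, (2|17)=+1; sign (−1)^0·+1^1·+1^1 = +1.
(a,b)_13: α=2, u≡4; β=-1, v≡8 (mod 13); (4|13)=+1, (8|13)=-1; sign (−1)^0·+1^-1·-1^2 = +1.
(a,b)_2: α=11, β=6; u≡1, v≡5 (mod 8); ε(u)ε(v)=0·0, αω(v)=11·1, βω(u)=6·0; sum ≡ 1  ⇒  -1.
(a,b)_19: α=1, u≡10; β=0, v≡3 (mod 19); (10|19)=-1, (3|19)=-1; sign (−1)^0·-1^0·-1^1 = -1.
(a,b)_3: α=0, u≡2; β=1, v≡2 (mod 3); (2|3)=-1, (2|3)=-1; sign (−1)^0·-1^1·-1^0 = -1.
(a,b)_5: α=1, u≡2; β=1, v≡2 (mod 5); (2|5)=-1, (2|5)=-1; sign (−1)^0·-1^1·-1^1 = +1.
(a,b)_∞: sgn(22610)=+, sgn(-3315)=−, so +1.
(22610, -3315 / ℚ) ramifies at {2, 3, 7, 19}: a division algebra.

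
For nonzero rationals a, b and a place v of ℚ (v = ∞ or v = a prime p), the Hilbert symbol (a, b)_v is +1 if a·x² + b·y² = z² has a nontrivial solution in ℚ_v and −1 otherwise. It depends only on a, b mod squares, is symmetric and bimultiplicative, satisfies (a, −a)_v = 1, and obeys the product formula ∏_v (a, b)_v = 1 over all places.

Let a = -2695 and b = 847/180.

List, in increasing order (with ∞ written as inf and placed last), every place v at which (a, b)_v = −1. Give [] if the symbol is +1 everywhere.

[5, 11]

(a, b) ≡ (-55, 35) mod (ℚ^×)²; places V = {2, 3, 5, 7, 11, ∞}.
(a,b)_3: α=0, u≡2; β=-2, v≡2 (mod 3); (2|3)=-1, (2|3)=-1; sign (−1)^0·-1^-2·-1^0 = +1.
(a,b)_2: α=0, β=-2; u≡1, v≡3 (mod 8); ε(u)ε(v)=0·1, αω(v)=0·1, βω(u)=-2·0; sum ≡ 0  ⇒  +1.
(a,b)_5: α=1, u≡1; β=-1, v≡2 (mod 5); (1|5)=+1, (2|5)=-1; sign (−1)^0·+1^-1·-1^1 = -1.
(a,b)_7: α=2, u≡1; β=1, v≡6 (mod 7); (1|7)=+1, (6|7)=-1; sign (−1)^0·+1^1·-1^2 = +1.
(a,b)_11: α=1, u≡8; β=2, v≡10 (mod 11); (8|11)=-1, (10|11)=-1; sign (−1)^0·-1^2·-1^1 = -1.
(a,b)_∞: sgn(-55)=−, sgn(35)=+, so +1.
Ram(-55, 35) = {5, 11}; no ℚ_5-point on the conic.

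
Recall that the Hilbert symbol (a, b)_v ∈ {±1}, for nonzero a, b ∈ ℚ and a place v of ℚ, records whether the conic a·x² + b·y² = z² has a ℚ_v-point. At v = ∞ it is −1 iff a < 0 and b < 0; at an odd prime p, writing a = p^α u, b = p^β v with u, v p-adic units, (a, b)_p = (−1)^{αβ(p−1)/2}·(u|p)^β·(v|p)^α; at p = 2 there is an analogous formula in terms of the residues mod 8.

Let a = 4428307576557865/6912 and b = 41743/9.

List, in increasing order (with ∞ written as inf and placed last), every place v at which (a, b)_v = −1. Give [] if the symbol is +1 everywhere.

(a, b) ≡ (155595, 247) mod (ℚ^×)²; places V = {2, 3, 5, 7, 11, 13, 19, 23, 41, ∞}.
(a,b)_11: α=1, u≡2; β=0, v≡1 (mod 11); (2|11)=-1, (1|11)=+1; sign (−1)^0·-1^0·+1^1 = +1.
(a,b)_5: α=1, u≡4; β=0, v≡2 (mod 5); (4|5)=+1, (2|5)=-1; sign (−1)^0·+1^0·-1^1 = -1.
(a,b)_23: α=1, u≡1; β=0, v≡10 (mod 23); (1|23)=+1, (10|23)=-1; sign (−1)^0·+1^0·-1^1 = -1.
(a,b)_∞: sgn(155595)=+, sgn(247)=+, so +1.
(a,b)_2: α=-8, β=0; u≡3, v≡7 (mod 8); ε(u)ε(v)=1·1, αω(v)=-8·0, βω(u)=0·1; sum ≡ 1  ⇒  -1.
(a,b)_13: α=6, u≡8; β=3, v≡5 (mod 13); (8|13)=-1, (5|13)=-1; sign (−1)^0·-1^3·-1^6 = -1.
(a,b)_7: α=2, u≡5; β=0, v≡1 (mod 7); (5|7)=-1, (1|7)=+1; sign (−1)^0·-1^0·+1^2 = +1.
(a,b)_19: α=2, u≡4; β=1, v≡14 (mod 19); (4|19)=+1, (14|19)=-1; sign (−1)^0·+1^1·-1^2 = +1.
(a,b)_41: α=1, u≡32; β=0, v≡37 (mod 41); (32|41)=+1, (37|41)=+1; sign (−1)^0·+1^0·+1^1 = +1.
(a,b)_3: α=-3, u≡1; β=-2, v≡1 (mod 3); (1|3)=+1, (1|3)=+1; sign (−1)^0·+1^-2·+1^-3 = +1.
Ram(155595, 247) = {2, 5, 13, 23}; no ℚ_2-point on the conic.

[2, 5, 13, 23]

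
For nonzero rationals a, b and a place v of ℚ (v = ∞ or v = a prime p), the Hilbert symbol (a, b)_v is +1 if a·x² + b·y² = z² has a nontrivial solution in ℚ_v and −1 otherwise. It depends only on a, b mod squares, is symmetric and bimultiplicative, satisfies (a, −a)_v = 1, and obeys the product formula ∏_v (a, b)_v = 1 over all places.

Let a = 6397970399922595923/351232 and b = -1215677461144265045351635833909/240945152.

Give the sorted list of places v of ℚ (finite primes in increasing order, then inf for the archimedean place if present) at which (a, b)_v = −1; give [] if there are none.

[2, 13, 17, 19]

(a, b) ≡ (4389, -92378) mod (ℚ^×)²; places V = {2, 3, 7, 11, 13, 17, 19, ∞}.
(a,b)_19: α=3, u≡10; β=5, v≡2 (mod 19); (10|19)=-1, (2|19)=-1; sign (−1)^1·-1^5·-1^3 = -1.
(a,b)_11: α=3, u≡3; β=5, v≡6 (mod 11); (3|11)=+1, (6|11)=-1; sign (−1)^1·+1^5·-1^3 = +1.
(a,b)_17: α=2, u≡14; β=3, v≡14 (mod 17); (14|17)=-1, (14|17)=-1; sign (−1)^0·-1^3·-1^2 = -1.
(a,b)_3: α=15, u≡2; β=24, v≡1 (mod 3); (2|3)=-1, (1|3)=+1; sign (−1)^0·-1^24·+1^15 = +1.
(a,b)_∞: sgn(4389)=+, sgn(-92378)=−, so +1.
(a,b)_2: α=-10, β=-11; u≡5, v≡3 (mod 8); ε(u)ε(v)=0·1, αω(v)=-10·1, βω(u)=-11·1; sum ≡ 1  ⇒  -1.
(a,b)_13: α=2, u≡5; β=3, v≡11 (mod 13); (5|13)=-1, (11|13)=-1; sign (−1)^0·-1^3·-1^2 = -1.
(a,b)_7: α=-3, u≡1; β=-6, v≡2 (mod 7); (1|7)=+1, (2|7)=+1; sign (−1)^0·+1^-6·+1^-3 = +1.
Ram(4389, -92378) = {2, 13, 17, 19}; no ℚ_2-point on the conic.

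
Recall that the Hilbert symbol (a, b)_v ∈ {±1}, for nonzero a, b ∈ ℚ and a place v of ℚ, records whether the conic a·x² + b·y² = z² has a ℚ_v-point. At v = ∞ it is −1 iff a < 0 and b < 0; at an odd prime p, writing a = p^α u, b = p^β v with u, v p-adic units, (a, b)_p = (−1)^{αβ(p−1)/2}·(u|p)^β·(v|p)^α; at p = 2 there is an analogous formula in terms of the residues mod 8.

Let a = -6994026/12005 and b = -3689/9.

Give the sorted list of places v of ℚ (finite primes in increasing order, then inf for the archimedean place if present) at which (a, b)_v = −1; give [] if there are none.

[2, inf]

(a, b) ≡ (-5330, -3689) mod (ℚ^×)²; places V = {2, 3, 5, 7, 13, 17, 31, 41, ∞}.
(a,b)_31: α=0, u≡1; β=1, v≡4 (mod 31); (1|31)=+1, (4|31)=+1; sign (−1)^0·+1^1·+1^0 = +1.
(a,b)_2: α=1, β=0; u≡7, v≡7 (mod 8); ε(u)ε(v)=1·1, αω(v)=1·0, βω(u)=0·0; sum ≡ 1  ⇒  -1.
(a,b)_13: α=1, u≡7; β=0, v≡9 (mod 13); (7|13)=-1, (9|13)=+1; sign (−1)^0·-1^0·+1^1 = +1.
(a,b)_41: α=1, u≡34; β=0, v≡32 (mod 41); (34|41)=-1, (32|41)=+1; sign (−1)^0·-1^0·+1^1 = +1.
(a,b)_7: α=-4, u≡2; β=1, v≡6 (mod 7); (2|7)=+1, (6|7)=-1; sign (−1)^0·+1^1·-1^-4 = +1.
(a,b)_3: α=8, u≡1; β=-2, v≡1 (mod 3); (1|3)=+1, (1|3)=+1; sign (−1)^0·+1^-2·+1^8 = +1.
(a,b)_17: α=0, u≡4; β=1, v≡8 (mod 17); (4|17)=+1, (8|17)=+1; sign (−1)^0·+1^1·+1^0 = +1.
(a,b)_5: α=-1, u≡4; β=0, v≡4 (mod 5); (4|5)=+1, (4|5)=+1; sign (−1)^0·+1^0·+1^-1 = +1.
(a,b)_∞: sgn(-5330)=−, sgn(-3689)=−, so -1.
|Ram(-5330, -3689)| = 2, even; anisotropic at {2, ∞}.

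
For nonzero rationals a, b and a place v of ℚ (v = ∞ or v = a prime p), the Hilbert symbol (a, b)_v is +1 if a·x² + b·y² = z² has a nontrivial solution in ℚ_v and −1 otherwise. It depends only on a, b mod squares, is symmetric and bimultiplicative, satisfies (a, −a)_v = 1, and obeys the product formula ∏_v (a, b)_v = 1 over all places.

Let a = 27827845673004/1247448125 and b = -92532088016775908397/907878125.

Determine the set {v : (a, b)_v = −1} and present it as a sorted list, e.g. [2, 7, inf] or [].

[2, 3, 5, 17]

Mod squares: a ≡ 161007, b ≡ -101065. Check v ∈ {∞, 2, 3, 5, 7, 11, 13, 17, 23, 29, 41}.
v=5: a=5^-4·(≡2), b=5^-5·(≡3) mod 5; (2|5)=-1, (3|5)=-1; (−1)^{-4·-5·2}·(-1)^-5·(-1)^-4 = -1.
v=23: a=23^-2·(≡5), b=23^2·(≡20) mod 23; (5|23)=-1, (20|23)=-1; (−1)^{-2·2·11}·(-1)^2·(-1)^-2 = +1.
v=29: a=29^2·(≡1), b=29^3·(≡20) mod 29; (1|29)=+1, (20|29)=+1; (−1)^{2·3·14}·(+1)^3·(+1)^2 = +1.
v=∞: 161007 > 0 and -101065 < 0  ⇒  (a,b)_∞ = +1.
v=7: a=7^-3·(≡5), b=7^-4·(≡1) mod 7; (5|7)=-1, (1|7)=+1; (−1)^{-3·-4·3}·(-1)^-4·(+1)^-3 = +1.
v=41: a=41^1·(≡5), b=41^1·(≡8) mod 41; (5|41)=+1, (8|41)=+1; (−1)^{1·1·20}·(+1)^1·(+1)^1 = +1.
v=2: v_2(a)=2, v_2(b)=0; units ≡ 7, 7 (mod 8); ε·ε+αω+βω = 1·1+2·0+0·0 ≡ 1  ⇒  (a,b)_2 = -1.
v=11: a=11^-1·(≡2), b=11^-2·(≡9) mod 11; (2|11)=-1, (9|11)=+1; (−1)^{-1·-2·5}·(-1)^-2·(+1)^-1 = +1.
v=17: a=17^3·(≡13), b=17^5·(≡10) mod 17; (13|17)=+1, (10|17)=-1; (−1)^{3·5·8}·(+1)^5·(-1)^3 = -1.
v=3: a=3^5·(≡2), b=3^6·(≡2) mod 3; (2|3)=-1, (2|3)=-1; (−1)^{5·6·1}·(-1)^6·(-1)^5 = -1.
v=13: a=13^2·(≡2), b=13^2·(≡12) mod 13; (2|13)=-1, (12|13)=+1; (−1)^{2·2·6}·(-1)^2·(+1)^2 = +1.
Ram(161007, -101065) = {2, 3, 5, 17}; no ℚ_2-point on the conic.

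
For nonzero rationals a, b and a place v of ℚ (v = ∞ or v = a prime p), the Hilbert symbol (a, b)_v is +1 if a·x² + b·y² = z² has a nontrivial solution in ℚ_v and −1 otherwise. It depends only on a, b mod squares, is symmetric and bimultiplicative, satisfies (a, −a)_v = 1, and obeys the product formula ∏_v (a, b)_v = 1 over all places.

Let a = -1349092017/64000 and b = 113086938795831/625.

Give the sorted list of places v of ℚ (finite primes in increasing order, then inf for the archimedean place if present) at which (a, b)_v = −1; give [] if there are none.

[2, 7, 13, 17]

Mod squares: a ≡ -2730, b ≡ 24871. Check v ∈ {∞, 2, 3, 5, 7, 11, 13, 17, 19}.
v=3: a=3^5·(≡2), b=3^2·(≡1) mod 3; (2|3)=-1, (1|3)=+1; (−1)^{5·2·1}·(-1)^2·(+1)^5 = +1.
v=∞: -2730 < 0 and 24871 > 0  ⇒  (a,b)_∞ = +1.
v=7: a=7^1·(≡1), b=7^3·(≡2) mod 7; (1|7)=+1, (2|7)=+1; (−1)^{1·3·3}·(+1)^3·(+1)^1 = -1.
v=13: a=13^3·(≡7), b=13^4·(≡6) mod 13; (7|13)=-1, (6|13)=-1; (−1)^{3·4·6}·(-1)^4·(-1)^3 = -1.
v=5: a=5^-3·(≡4), b=5^-4·(≡1) mod 5; (4|5)=+1, (1|5)=+1; (−1)^{-3·-4·2}·(+1)^-4·(+1)^-3 = +1.
v=19: a=19^2·(≡4), b=19^3·(≡16) mod 19; (4|19)=+1, (16|19)=+1; (−1)^{2·3·9}·(+1)^3·(+1)^2 = +1.
v=17: a=17^0·(≡10), b=17^1·(≡1) mod 17; (10|17)=-1, (1|17)=+1; (−1)^{0·1·8}·(-1)^1·(+1)^0 = -1.
v=2: v_2(a)=-9, v_2(b)=0; units ≡ 3, 7 (mod 8); ε·ε+αω+βω = 1·1+-9·0+0·1 ≡ 1  ⇒  (a,b)_2 = -1.
v=11: a=11^0·(≡1), b=11^1·(≡8) mod 11; (1|11)=+1, (8|11)=-1; (−1)^{0·1·5}·(+1)^1·(-1)^0 = +1.
Ram(-2730, 24871) = {2, 7, 13, 17}; no ℚ_2-point on the conic.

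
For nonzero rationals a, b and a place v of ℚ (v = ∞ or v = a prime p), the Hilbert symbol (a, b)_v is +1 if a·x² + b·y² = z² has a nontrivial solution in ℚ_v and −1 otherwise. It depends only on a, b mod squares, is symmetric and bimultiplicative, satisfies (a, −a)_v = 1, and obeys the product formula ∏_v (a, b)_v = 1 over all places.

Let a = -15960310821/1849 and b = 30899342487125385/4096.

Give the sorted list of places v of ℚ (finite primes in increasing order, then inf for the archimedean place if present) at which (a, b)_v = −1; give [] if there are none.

Mod squares: a ≡ -741, b ≡ 665. Check v ∈ {∞, 2, 3, 5, 7, 13, 17, 19, 29, 41, 43}.
v=29: a=29^0·(≡23), b=29^2·(≡19) mod 29; (23|29)=+1, (19|29)=-1; (−1)^{0·2·14}·(+1)^2·(-1)^0 = +1.
v=3: a=3^3·(≡2), b=3^4·(≡2) mod 3; (2|3)=-1, (2|3)=-1; (−1)^{3·4·1}·(-1)^4·(-1)^3 = -1.
v=19: a=19^1·(≡18), b=19^1·(≡11) mod 19; (18|19)=-1, (11|19)=+1; (−1)^{1·1·9}·(-1)^1·(+1)^1 = +1.
v=7: a=7^2·(≡4), b=7^5·(≡2) mod 7; (4|7)=+1, (2|7)=+1; (−1)^{2·5·3}·(+1)^5·(+1)^2 = +1.
v=17: a=17^2·(≡11), b=17^0·(≡2) mod 17; (11|17)=-1, (2|17)=+1; (−1)^{2·0·8}·(-1)^0·(+1)^2 = +1.
v=5: a=5^0·(≡1), b=5^1·(≡2) mod 5; (1|5)=+1, (2|5)=-1; (−1)^{0·1·2}·(+1)^1·(-1)^0 = +1.
v=13: a=13^3·(≡5), b=13^2·(≡7) mod 13; (5|13)=-1, (7|13)=-1; (−1)^{3·2·6}·(-1)^2·(-1)^3 = -1.
v=2: v_2(a)=0, v_2(b)=-12; units ≡ 3, 1 (mod 8); ε·ε+αω+βω = 1·0+0·0+-12·1 ≡ 0  ⇒  (a,b)_2 = +1.
v=43: a=43^-2·(≡39), b=43^0·(≡22) mod 43; (39|43)=-1, (22|43)=-1; (−1)^{-2·0·21}·(-1)^0·(-1)^-2 = +1.
v=41: a=41^0·(≡34), b=41^2·(≡32) mod 41; (34|41)=-1, (32|41)=+1; (−1)^{0·2·20}·(-1)^2·(+1)^0 = +1.
v=∞: -741 < 0 and 665 > 0  ⇒  (a,b)_∞ = +1.
|Ram(-741, 665)| = 2, even; anisotropic at {3, 13}.

[3, 13]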